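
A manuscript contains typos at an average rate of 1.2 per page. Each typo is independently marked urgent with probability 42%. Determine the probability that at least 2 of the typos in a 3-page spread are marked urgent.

Thinning: the typos that are marked urgent themselves form a Poisson process with rate 0.42 × 1.2 = 0.504 per page.
Over the interval, μ = 0.504 × 3 = 1.512 (a 3-page spread = 3 pages).
P(N ≥ 2) = 1 − P(N ≤ 1) ≈ 0.4462.

0.4462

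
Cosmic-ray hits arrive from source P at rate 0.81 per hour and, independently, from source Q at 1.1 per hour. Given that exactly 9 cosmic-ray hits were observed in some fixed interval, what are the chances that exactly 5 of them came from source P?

0.1901

Given the total, each event is independently from source P with probability p = λ_P/(λ_P+λ_Q) = 0.81/1.91 ≈ 0.4241.
So K ~ Binomial(9, 0.81/1.91): P(K = 5) = C(9,5) · (0.81/1.91)^5 · (1.1/1.91)^4 ≈ 0.1901.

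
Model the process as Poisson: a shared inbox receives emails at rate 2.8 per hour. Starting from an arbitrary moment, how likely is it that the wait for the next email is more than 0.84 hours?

0.0952

The wait for the next event is exponential with rate λ = 2.8 per hour.
P(T > 0.84) = e^(−λt) = e^(−2.8 × 0.84) = e^(−2.352) ≈ 0.0952.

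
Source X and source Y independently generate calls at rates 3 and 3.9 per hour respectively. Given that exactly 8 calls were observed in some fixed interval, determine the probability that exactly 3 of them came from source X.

Given the total, each event is independently from source X with probability p = λ_X/(λ_X+λ_Y) = 3/6.9 ≈ 0.4348.
So K ~ Binomial(8, 3/6.9): P(K = 3) = C(8,3) · (3/6.9)^3 · (3.9/6.9)^5 ≈ 0.2655.

0.2655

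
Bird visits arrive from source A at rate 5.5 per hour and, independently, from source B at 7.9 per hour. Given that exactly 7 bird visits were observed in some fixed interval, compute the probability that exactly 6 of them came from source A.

Given the total, each event is independently from source A with probability p = λ_A/(λ_A+λ_B) = 5.5/13.4 ≈ 0.4104.
So K ~ Binomial(7, 5.5/13.4): P(K = 6) = C(7,6) · (5.5/13.4)^6 · (7.9/13.4)^1 ≈ 0.0197.

0.0197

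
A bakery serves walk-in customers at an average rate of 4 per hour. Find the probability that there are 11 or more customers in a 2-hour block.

Over the interval, μ = 4 × 2 = 8 (a 2-hour block = 2 hours).
P(N ≥ 11) = 1 − P(N ≤ 10) = 1 − Σ_{j=0}^{10} e^(−μ) μ^j/j! ≈ 0.1841.

0.1841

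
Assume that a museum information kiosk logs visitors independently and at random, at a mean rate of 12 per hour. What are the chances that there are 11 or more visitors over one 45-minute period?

Over the interval, μ = 12 × 0.75 = 9 (a 45-minute period = 0.75 hours).
P(N ≥ 11) = 1 − P(N ≤ 10) = 1 − Σ_{j=0}^{10} e^(−μ) μ^j/j! ≈ 0.2940.

0.2940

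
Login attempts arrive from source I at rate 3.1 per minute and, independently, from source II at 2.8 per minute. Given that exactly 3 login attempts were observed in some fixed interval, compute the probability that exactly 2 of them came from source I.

Given the total, each event is independently from source I with probability p = λ_I/(λ_I+λ_II) = 3.1/5.9 ≈ 0.5254.
So K ~ Binomial(3, 3.1/5.9): P(K = 2) = C(3,2) · (3.1/5.9)^2 · (2.8/5.9)^1 ≈ 0.3930.

0.3930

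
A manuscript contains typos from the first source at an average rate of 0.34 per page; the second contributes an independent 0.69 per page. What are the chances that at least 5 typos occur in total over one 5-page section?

Independent Poisson processes superpose: combined rate λ = 0.34 + 0.69 = 1.03 per page.
Over the interval, μ = 1.03 × 5 = 5.15 (a 5-page section = 5 pages).
P(N ≥ 5) = 1 − P(N ≤ 4) ≈ 0.5854.

0.5854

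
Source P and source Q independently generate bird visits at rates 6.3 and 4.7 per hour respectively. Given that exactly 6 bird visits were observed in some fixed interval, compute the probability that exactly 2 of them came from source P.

0.1640

Given the total, each event is independently from source P with probability p = λ_P/(λ_P+λ_Q) = 6.3/11 ≈ 0.5727.
So K ~ Binomial(6, 6.3/11): P(K = 2) = C(6,2) · (6.3/11)^2 · (4.7/11)^4 ≈ 0.1640.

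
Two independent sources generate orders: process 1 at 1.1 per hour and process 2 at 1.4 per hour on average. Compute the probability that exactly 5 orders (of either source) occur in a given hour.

Independent Poisson processes superpose: combined rate λ = 1.1 + 1.4 = 2.5 per hour.
So μ = 2.5.
P(N = 5) = e^(−2.5) · 2.5^5/5! ≈ 0.0668.

0.0668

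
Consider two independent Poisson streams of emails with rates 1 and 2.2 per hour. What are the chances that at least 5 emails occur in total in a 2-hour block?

Independent Poisson processes superpose: combined rate λ = 1 + 2.2 = 3.2 per hour.
Over the interval, μ = 3.2 × 2 = 6.4 (a 2-hour block = 2 hours).
P(N ≥ 5) = 1 − P(N ≤ 4) ≈ 0.7649.

0.7649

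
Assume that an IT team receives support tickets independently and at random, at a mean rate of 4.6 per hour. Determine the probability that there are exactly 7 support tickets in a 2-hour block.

0.1118

Over the interval, μ = 4.6 × 2 = 9.2 (a 2-hour block = 2 hours).
P(N = 7) = e^(−μ) μ^7/7! = e^(−9.2) · 9.2^7/5040 ≈ 0.1118.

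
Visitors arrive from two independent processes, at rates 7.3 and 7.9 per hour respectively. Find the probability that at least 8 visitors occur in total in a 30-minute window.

0.4900

Independent Poisson processes superpose: combined rate λ = 7.3 + 7.9 = 15.2 per hour.
Over the interval, μ = 15.2 × 0.5 = 7.6 (a 30-minute window = 0.5 hours).
P(N ≥ 8) = 1 − P(N ≤ 7) ≈ 0.4900.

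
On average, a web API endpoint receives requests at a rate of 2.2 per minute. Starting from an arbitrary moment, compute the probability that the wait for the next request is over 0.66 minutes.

The wait for the next event is exponential with rate λ = 2.2 per minute.
P(T > 0.66) = e^(−λt) = e^(−2.2 × 0.66) = e^(−1.452) ≈ 0.2341.

0.2341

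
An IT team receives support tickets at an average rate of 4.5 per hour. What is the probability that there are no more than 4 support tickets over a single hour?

0.5321

With mean μ = 4.5 per hour,
P(N ≤ 4) = Σ_{j=0}^{4} e^(−μ) μ^j/j! ≈ 0.5321.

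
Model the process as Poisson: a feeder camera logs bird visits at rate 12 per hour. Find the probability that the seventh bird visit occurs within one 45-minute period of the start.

0.7932

Over the interval, μ = 12 × 0.75 = 9 (a 45-minute period = 0.75 hours).
The seventh arrival falls in the interval iff at least 7 events occur there: P(S_7 ≤ t) = P(N ≥ 7) = 1 − P(N ≤ 6) ≈ 0.7932.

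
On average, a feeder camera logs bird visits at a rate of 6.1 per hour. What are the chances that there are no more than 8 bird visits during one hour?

With mean μ = 6.1 per hour,
P(N ≤ 8) = Σ_{j=0}^{8} e^(−μ) μ^j/j! ≈ 0.8367.

0.8367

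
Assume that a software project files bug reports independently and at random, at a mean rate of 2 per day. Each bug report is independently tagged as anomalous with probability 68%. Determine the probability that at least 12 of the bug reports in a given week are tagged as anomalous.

0.2501

Thinning: the bug reports that are tagged as anomalous themselves form a Poisson process with rate 0.68 × 2 = 1.36 per day.
Over the interval, μ = 1.36 × 7 = 9.52 (a week = 7 days).
P(N ≥ 12) = 1 − P(N ≤ 11) ≈ 0.2501.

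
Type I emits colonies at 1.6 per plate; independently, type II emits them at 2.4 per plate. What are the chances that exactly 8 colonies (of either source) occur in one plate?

Independent Poisson processes superpose: combined rate λ = 1.6 + 2.4 = 4 per plate.
So μ = 4.
P(N = 8) = e^(−4) · 4^8/8! ≈ 0.0298.

0.0298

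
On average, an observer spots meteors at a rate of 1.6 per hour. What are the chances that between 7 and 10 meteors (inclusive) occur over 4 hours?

0.3963

Over the interval, μ = 1.6 × 4 = 6.4 (4 hours).
P(7 ≤ N ≤ 10) = Σ_{j=7}^{10} e^(−6.4) · 6.4^j/j! ≈ 0.3963.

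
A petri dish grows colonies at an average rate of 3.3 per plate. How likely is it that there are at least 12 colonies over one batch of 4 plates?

0.6668

Over the interval, μ = 3.3 × 4 = 13.2 (a batch of 4 plates = 4 plates).
P(N ≥ 12) = 1 − P(N ≤ 11) = 1 − Σ_{j=0}^{11} e^(−μ) μ^j/j! ≈ 0.6668.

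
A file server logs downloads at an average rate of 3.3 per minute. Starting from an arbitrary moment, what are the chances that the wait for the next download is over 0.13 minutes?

The wait for the next event is exponential with rate λ = 3.3 per minute.
P(T > 0.13) = e^(−λt) = e^(−3.3 × 0.13) = e^(−0.429) ≈ 0.6512.

0.6512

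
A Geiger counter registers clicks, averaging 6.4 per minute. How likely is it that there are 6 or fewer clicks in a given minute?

With mean μ = 6.4 per minute,
P(N ≤ 6) = Σ_{j=0}^{6} e^(−μ) μ^j/j! ≈ 0.5423.

0.5423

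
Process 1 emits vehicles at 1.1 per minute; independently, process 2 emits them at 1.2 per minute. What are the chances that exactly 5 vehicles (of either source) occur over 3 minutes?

0.1314

Independent Poisson processes superpose: combined rate λ = 1.1 + 1.2 = 2.3 per minute.
Over the interval, μ = 2.3 × 3 = 6.9 (3 minutes).
P(N = 5) = e^(−6.9) · 6.9^5/5! ≈ 0.1314.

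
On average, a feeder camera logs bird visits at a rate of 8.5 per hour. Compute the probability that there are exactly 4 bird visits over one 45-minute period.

Over the interval, μ = 8.5 × 0.75 = 6.375 (a 45-minute period = 0.75 hours).
P(N = 4) = e^(−μ) μ^4/4! = e^(−6.375) · 6.375^4/24 ≈ 0.1172.

0.1172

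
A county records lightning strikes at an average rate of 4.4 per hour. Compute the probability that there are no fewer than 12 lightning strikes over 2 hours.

Over the interval, μ = 4.4 × 2 = 8.8 (2 hours).
P(N ≥ 12) = 1 − P(N ≤ 11) = 1 − Σ_{j=0}^{11} e^(−μ) μ^j/j! ≈ 0.1780.

0.1780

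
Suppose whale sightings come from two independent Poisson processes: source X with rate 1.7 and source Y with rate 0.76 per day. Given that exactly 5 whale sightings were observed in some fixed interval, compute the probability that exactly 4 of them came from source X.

0.3523

Given the total, each event is independently from source X with probability p = λ_X/(λ_X+λ_Y) = 1.7/2.46 ≈ 0.6911.
So K ~ Binomial(5, 1.7/2.46): P(K = 4) = C(5,4) · (1.7/2.46)^4 · (0.76/2.46)^1 ≈ 0.3523.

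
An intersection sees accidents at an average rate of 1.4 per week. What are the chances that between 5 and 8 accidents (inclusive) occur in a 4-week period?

0.5435

Over the interval, μ = 1.4 × 4 = 5.6 (a 4-week period = 4 weeks).
P(5 ≤ N ≤ 8) = Σ_{j=5}^{8} e^(−5.6) · 5.6^j/j! ≈ 0.5435.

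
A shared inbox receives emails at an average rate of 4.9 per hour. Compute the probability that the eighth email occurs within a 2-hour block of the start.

Over the interval, μ = 4.9 × 2 = 9.8 (a 2-hour block = 2 hours).
The eighth arrival falls in the interval iff at least 8 events occur there: P(S_8 ≤ t) = P(N ≥ 8) = 1 − P(N ≤ 7) ≈ 0.7612.

0.7612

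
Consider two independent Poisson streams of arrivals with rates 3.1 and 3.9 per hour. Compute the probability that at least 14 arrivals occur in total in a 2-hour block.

0.5356

Independent Poisson processes superpose: combined rate λ = 3.1 + 3.9 = 7 per hour.
Over the interval, μ = 7 × 2 = 14 (a 2-hour block = 2 hours).
P(N ≥ 14) = 1 − P(N ≤ 13) ≈ 0.5356.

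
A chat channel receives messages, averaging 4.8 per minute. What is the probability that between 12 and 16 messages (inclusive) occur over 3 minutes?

Over the interval, μ = 4.8 × 3 = 14.4 (3 minutes).
P(12 ≤ N ≤ 16) = Σ_{j=12}^{16} e^(−14.4) · 14.4^j/j! ≈ 0.4926.

0.4926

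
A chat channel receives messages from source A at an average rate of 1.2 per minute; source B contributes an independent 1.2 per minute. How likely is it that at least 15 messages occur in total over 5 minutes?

Independent Poisson processes superpose: combined rate λ = 1.2 + 1.2 = 2.4 per minute.
Over the interval, μ = 2.4 × 5 = 12 (5 minutes).
P(N ≥ 15) = 1 − P(N ≤ 14) ≈ 0.2280.

0.2280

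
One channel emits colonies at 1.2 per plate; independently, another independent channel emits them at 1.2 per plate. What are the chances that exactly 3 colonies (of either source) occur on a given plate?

Independent Poisson processes superpose: combined rate λ = 1.2 + 1.2 = 2.4 per plate.
So μ = 2.4.
P(N = 3) = e^(−2.4) · 2.4^3/3! ≈ 0.2090.

0.2090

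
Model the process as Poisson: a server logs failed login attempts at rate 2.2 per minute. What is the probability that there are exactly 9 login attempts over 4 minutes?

Over the interval, μ = 2.2 × 4 = 8.8 (4 minutes).
P(N = 9) = e^(−μ) μ^9/9! = e^(−8.8) · 8.8^9/362880 ≈ 0.1315.

0.1315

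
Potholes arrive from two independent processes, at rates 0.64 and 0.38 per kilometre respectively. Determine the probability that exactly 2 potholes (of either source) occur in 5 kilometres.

0.0793

Independent Poisson processes superpose: combined rate λ = 0.64 + 0.38 = 1.02 per kilometre.
Over the interval, μ = 1.02 × 5 = 5.1 (5 kilometres).
P(N = 2) = e^(−5.1) · 5.1^2/2! ≈ 0.0793.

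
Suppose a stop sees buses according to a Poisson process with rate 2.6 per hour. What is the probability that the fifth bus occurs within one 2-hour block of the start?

Over the interval, μ = 2.6 × 2 = 5.2 (a 2-hour block = 2 hours).
The fifth arrival falls in the interval iff at least 5 events occur there: P(S_5 ≤ t) = P(N ≥ 5) = 1 − P(N ≤ 4) ≈ 0.5939.

0.5939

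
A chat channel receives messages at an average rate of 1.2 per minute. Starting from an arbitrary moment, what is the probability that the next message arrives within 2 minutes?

0.9093

Inter-arrival times are exponential with rate λ = 1.2 per minute.
P(T ≤ 2) = 1 − e^(−λt) = 1 − e^(−1.2 × 2) = 1 − e^(−2.4) ≈ 0.9093.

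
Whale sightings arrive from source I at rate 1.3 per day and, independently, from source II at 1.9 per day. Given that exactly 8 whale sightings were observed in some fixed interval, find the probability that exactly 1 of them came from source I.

Given the total, each event is independently from source I with probability p = λ_I/(λ_I+λ_II) = 1.3/3.2 ≈ 0.4062.
So K ~ Binomial(8, 1.3/3.2): P(K = 1) = C(8,1) · (1.3/3.2)^1 · (1.9/3.2)^7 ≈ 0.0845.

0.0845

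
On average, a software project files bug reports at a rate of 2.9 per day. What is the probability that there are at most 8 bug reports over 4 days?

Over the interval, μ = 2.9 × 4 = 11.6 (4 days).
P(N ≤ 8) = Σ_{j=0}^{8} e^(−μ) μ^j/j! ≈ 0.1830.

0.1830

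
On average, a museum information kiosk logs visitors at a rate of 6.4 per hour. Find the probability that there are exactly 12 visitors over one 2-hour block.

Over the interval, μ = 6.4 × 2 = 12.8 (a 2-hour block = 2 hours).
P(N = 12) = e^(−μ) μ^12/12! = e^(−12.8) · 12.8^12/479001600 ≈ 0.1115.

0.1115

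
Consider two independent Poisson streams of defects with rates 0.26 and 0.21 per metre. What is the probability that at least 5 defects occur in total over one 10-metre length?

0.5054

Independent Poisson processes superpose: combined rate λ = 0.26 + 0.21 = 0.47 per metre.
Over the interval, μ = 0.47 × 10 = 4.7 (a 10-metre length = 10 metres).
P(N ≥ 5) = 1 − P(N ≤ 4) ≈ 0.5054.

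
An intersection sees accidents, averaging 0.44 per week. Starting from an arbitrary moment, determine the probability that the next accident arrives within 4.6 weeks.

Inter-arrival times are exponential with rate λ = 0.44 per week.
P(T ≤ 4.6) = 1 − e^(−λt) = 1 − e^(−0.44 × 4.6) = 1 − e^(−2.024) ≈ 0.8679.

0.8679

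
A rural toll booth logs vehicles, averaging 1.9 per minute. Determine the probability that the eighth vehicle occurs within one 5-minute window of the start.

Over the interval, μ = 1.9 × 5 = 9.5 (a 5-minute window = 5 minutes).
The eighth arrival falls in the interval iff at least 8 events occur there: P(S_8 ≤ t) = P(N ≥ 8) = 1 − P(N ≤ 7) ≈ 0.7313.

0.7313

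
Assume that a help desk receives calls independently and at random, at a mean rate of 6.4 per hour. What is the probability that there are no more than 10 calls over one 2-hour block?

Over the interval, μ = 6.4 × 2 = 12.8 (a 2-hour block = 2 hours).
P(N ≤ 10) = Σ_{j=0}^{10} e^(−μ) μ^j/j! ≈ 0.2693.

0.2693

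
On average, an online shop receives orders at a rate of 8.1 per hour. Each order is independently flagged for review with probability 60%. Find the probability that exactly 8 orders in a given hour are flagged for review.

Thinning: the orders that are flagged for review themselves form a Poisson process with rate 0.6 × 8.1 = 4.86 per hour.
So μ = 4.86.
P(N = 8) = e^(−4.86) · 4.86^8/8! ≈ 0.0598.

0.0598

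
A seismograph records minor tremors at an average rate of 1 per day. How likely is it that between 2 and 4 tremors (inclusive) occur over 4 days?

Over the interval, μ = 1 × 4 = 4 (4 days).
P(2 ≤ N ≤ 4) = Σ_{j=2}^{4} e^(−4) · 4^j/j! ≈ 0.5373.

0.5373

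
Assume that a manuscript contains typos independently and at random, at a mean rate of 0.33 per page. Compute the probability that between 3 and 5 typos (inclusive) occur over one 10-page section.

Over the interval, μ = 0.33 × 10 = 3.3 (a 10-page section = 10 pages).
P(3 ≤ N ≤ 5) = Σ_{j=3}^{5} e^(−3.3) · 3.3^j/j! ≈ 0.5235.

0.5235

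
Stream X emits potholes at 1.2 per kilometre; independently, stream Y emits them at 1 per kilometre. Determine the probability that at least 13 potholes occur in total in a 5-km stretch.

Independent Poisson processes superpose: combined rate λ = 1.2 + 1 = 2.2 per kilometre.
Over the interval, μ = 2.2 × 5 = 11 (a 5-km stretch = 5 kilometres).
P(N ≥ 13) = 1 − P(N ≤ 12) ≈ 0.3113.

0.3113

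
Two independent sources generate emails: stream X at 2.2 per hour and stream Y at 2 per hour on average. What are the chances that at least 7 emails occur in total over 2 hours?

0.7330

Independent Poisson processes superpose: combined rate λ = 2.2 + 2 = 4.2 per hour.
Over the interval, μ = 4.2 × 2 = 8.4 (2 hours).
P(N ≥ 7) = 1 − P(N ≤ 6) ≈ 0.7330.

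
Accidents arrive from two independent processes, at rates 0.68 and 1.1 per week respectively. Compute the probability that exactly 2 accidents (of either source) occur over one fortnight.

0.1802

Independent Poisson processes superpose: combined rate λ = 0.68 + 1.1 = 1.78 per week.
Over the interval, μ = 1.78 × 2 = 3.56 (a fortnight = 2 weeks).
P(N = 2) = e^(−3.56) · 3.56^2/2! ≈ 0.1802.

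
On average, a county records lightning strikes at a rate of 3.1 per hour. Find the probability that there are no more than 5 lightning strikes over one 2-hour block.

0.4141

Over the interval, μ = 3.1 × 2 = 6.2 (a 2-hour block = 2 hours).
P(N ≤ 5) = Σ_{j=0}^{5} e^(−μ) μ^j/j! ≈ 0.4141.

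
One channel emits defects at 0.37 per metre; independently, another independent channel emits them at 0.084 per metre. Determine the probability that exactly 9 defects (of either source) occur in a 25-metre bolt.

Independent Poisson processes superpose: combined rate λ = 0.37 + 0.084 = 0.454 per metre.
Over the interval, μ = 0.454 × 25 = 11.35 (a 25-metre bolt = 25 metres).
P(N = 9) = e^(−11.35) · 11.35^9/9! ≈ 0.1014.

0.1014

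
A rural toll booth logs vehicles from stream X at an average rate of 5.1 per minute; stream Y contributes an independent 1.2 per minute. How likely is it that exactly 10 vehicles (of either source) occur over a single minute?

0.0498

Independent Poisson processes superpose: combined rate λ = 5.1 + 1.2 = 6.3 per minute.
So μ = 6.3.
P(N = 10) = e^(−6.3) · 6.3^10/10! ≈ 0.0498.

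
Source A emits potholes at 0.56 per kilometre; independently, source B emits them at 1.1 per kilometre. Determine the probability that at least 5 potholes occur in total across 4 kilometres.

0.7916

Independent Poisson processes superpose: combined rate λ = 0.56 + 1.1 = 1.66 per kilometre.
Over the interval, μ = 1.66 × 4 = 6.64 (4 kilometres).
P(N ≥ 5) = 1 − P(N ≤ 4) ≈ 0.7916.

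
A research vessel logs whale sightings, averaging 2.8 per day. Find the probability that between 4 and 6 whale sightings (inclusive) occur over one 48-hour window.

Over the interval, μ = 2.8 × 2 = 5.6 (a 48-hour window = 2 days).
P(4 ≤ N ≤ 6) = Σ_{j=4}^{6} e^(−5.6) · 5.6^j/j! ≈ 0.4796.

0.4796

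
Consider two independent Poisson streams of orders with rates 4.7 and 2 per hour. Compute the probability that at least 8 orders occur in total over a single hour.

0.3567

Independent Poisson processes superpose: combined rate λ = 4.7 + 2 = 6.7 per hour.
So μ = 6.7.
P(N ≥ 8) = 1 − P(N ≤ 7) ≈ 0.3567.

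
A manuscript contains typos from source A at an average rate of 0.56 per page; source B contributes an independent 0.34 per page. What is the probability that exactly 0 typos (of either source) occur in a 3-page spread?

0.0672

Independent Poisson processes superpose: combined rate λ = 0.56 + 0.34 = 0.9 per page.
Over the interval, μ = 0.9 × 3 = 2.7 (a 3-page spread = 3 pages).
P(N = 0) = e^(−2.7) · 2.7^0/0! ≈ 0.0672.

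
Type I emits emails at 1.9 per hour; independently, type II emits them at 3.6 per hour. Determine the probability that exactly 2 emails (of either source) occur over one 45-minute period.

Independent Poisson processes superpose: combined rate λ = 1.9 + 3.6 = 5.5 per hour.
Over the interval, μ = 5.5 × 0.75 = 4.125 (a 45-minute period = 0.75 hours).
P(N = 2) = e^(−4.125) · 4.125^2/2! ≈ 0.1375.

0.1375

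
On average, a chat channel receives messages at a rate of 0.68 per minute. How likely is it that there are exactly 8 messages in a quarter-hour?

0.1080

Over the interval, μ = 0.68 × 15 = 10.2 (a quarter-hour = 15 minutes).
P(N = 8) = e^(−μ) μ^8/8! = e^(−10.2) · 10.2^8/40320 ≈ 0.1080.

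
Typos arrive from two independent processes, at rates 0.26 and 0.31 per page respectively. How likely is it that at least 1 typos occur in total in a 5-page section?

0.9422

Independent Poisson processes superpose: combined rate λ = 0.26 + 0.31 = 0.57 per page.
Over the interval, μ = 0.57 × 5 = 2.85 (a 5-page section = 5 pages).
P(N ≥ 1) = 1 − P(N ≤ 0) ≈ 0.9422.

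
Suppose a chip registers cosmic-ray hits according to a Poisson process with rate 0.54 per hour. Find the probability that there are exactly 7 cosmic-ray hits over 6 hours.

0.0291

Over the interval, μ = 0.54 × 6 = 3.24 (6 hours).
P(N = 7) = e^(−μ) μ^7/7! = e^(−3.24) · 3.24^7/5040 ≈ 0.0291.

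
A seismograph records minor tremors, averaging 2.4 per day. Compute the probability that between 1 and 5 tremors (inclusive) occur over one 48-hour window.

Over the interval, μ = 2.4 × 2 = 4.8 (a 48-hour window = 2 days).
P(1 ≤ N ≤ 5) = Σ_{j=1}^{5} e^(−4.8) · 4.8^j/j! ≈ 0.6428.

0.6428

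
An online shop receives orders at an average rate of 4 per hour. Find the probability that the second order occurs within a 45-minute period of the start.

Over the interval, μ = 4 × 0.75 = 3 (a 45-minute period = 0.75 hours).
The second arrival falls in the interval iff at least 2 events occur there: P(S_2 ≤ t) = P(N ≥ 2) = 1 − P(N ≤ 1) ≈ 0.8009.

0.8009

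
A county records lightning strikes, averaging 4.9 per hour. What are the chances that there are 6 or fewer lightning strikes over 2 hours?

Over the interval, μ = 4.9 × 2 = 9.8 (2 hours).
P(N ≤ 6) = Σ_{j=0}^{6} e^(−μ) μ^j/j! ≈ 0.1433.

0.1433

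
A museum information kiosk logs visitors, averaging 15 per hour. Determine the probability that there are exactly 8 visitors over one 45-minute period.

0.0828

Over the interval, μ = 15 × 0.75 = 11.25 (a 45-minute period = 0.75 hours).
P(N = 8) = e^(−μ) μ^8/8! = e^(−11.25) · 11.25^8/40320 ≈ 0.0828.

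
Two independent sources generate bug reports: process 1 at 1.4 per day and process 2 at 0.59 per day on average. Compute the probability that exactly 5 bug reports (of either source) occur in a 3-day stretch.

0.1614

Independent Poisson processes superpose: combined rate λ = 1.4 + 0.59 = 1.99 per day.
Over the interval, μ = 1.99 × 3 = 5.97 (a 3-day stretch = 3 days).
P(N = 5) = e^(−5.97) · 5.97^5/5! ≈ 0.1614.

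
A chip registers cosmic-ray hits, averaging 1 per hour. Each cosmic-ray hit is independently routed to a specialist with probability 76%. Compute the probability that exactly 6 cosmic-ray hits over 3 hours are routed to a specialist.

Thinning: the cosmic-ray hits that are routed to a specialist themselves form a Poisson process with rate 0.76 × 1 = 0.76 per hour.
Over the interval, μ = 0.76 × 3 = 2.28 (3 hours).
P(N = 6) = e^(−2.28) · 2.28^6/6! ≈ 0.0200.

0.0200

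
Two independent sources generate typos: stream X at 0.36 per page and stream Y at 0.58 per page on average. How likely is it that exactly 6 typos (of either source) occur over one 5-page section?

Independent Poisson processes superpose: combined rate λ = 0.36 + 0.58 = 0.94 per page.
Over the interval, μ = 0.94 × 5 = 4.7 (a 5-page section = 5 pages).
P(N = 6) = e^(−4.7) · 4.7^6/6! ≈ 0.1362.

0.1362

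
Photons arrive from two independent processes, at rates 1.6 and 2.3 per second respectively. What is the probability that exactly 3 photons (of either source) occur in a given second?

Independent Poisson processes superpose: combined rate λ = 1.6 + 2.3 = 3.9 per second.
So μ = 3.9.
P(N = 3) = e^(−3.9) · 3.9^3/3! ≈ 0.2001.

0.2001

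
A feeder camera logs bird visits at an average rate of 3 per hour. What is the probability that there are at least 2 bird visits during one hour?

0.8009

With mean μ = 3 per hour,
P(N ≥ 2) = 1 − P(N ≤ 1) = 1 − Σ_{j=0}^{1} e^(−μ) μ^j/j! ≈ 0.8009.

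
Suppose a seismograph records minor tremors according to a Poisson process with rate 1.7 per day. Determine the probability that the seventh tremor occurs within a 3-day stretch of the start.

0.2526

Over the interval, μ = 1.7 × 3 = 5.1 (a 3-day stretch = 3 days).
The seventh arrival falls in the interval iff at least 7 events occur there: P(S_7 ≤ t) = P(N ≥ 7) = 1 − P(N ≤ 6) ≈ 0.2526.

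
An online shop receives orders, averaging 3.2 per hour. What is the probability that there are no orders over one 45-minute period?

Over the interval, μ = 3.2 × 0.75 = 2.4 (a 45-minute period = 0.75 hours).
P(N = 0) = e^(−μ) μ^0/0! = e^(−2.4) · 2.4^0/1 ≈ 0.0907.

0.0907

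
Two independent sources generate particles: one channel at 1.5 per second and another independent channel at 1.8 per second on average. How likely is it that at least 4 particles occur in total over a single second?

Independent Poisson processes superpose: combined rate λ = 1.5 + 1.8 = 3.3 per second.
So μ = 3.3.
P(N ≥ 4) = 1 − P(N ≤ 3) ≈ 0.4197.

0.4197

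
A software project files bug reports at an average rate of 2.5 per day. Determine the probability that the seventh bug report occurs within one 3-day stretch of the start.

Over the interval, μ = 2.5 × 3 = 7.5 (a 3-day stretch = 3 days).
The seventh arrival falls in the interval iff at least 7 events occur there: P(S_7 ≤ t) = P(N ≥ 7) = 1 − P(N ≤ 6) ≈ 0.6218.

0.6218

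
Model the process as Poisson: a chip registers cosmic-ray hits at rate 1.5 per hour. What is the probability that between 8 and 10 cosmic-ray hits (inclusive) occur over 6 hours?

Over the interval, μ = 1.5 × 6 = 9 (6 hours).
P(8 ≤ N ≤ 10) = Σ_{j=8}^{10} e^(−9) · 9^j/j! ≈ 0.3821.

0.3821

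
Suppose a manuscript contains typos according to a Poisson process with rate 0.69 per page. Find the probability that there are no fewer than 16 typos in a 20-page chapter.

Over the interval, μ = 0.69 × 20 = 13.8 (a 20-page chapter = 20 pages).
P(N ≥ 16) = 1 − P(N ≤ 15) = 1 − Σ_{j=0}^{15} e^(−μ) μ^j/j! ≈ 0.3110.

0.3110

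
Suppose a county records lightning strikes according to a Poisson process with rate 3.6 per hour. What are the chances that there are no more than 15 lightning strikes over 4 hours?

0.6293

Over the interval, μ = 3.6 × 4 = 14.4 (4 hours).
P(N ≤ 15) = Σ_{j=0}^{15} e^(−μ) μ^j/j! ≈ 0.6293.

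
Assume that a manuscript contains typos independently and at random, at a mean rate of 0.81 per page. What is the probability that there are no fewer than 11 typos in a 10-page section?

0.1942

Over the interval, μ = 0.81 × 10 = 8.1 (a 10-page section = 10 pages).
P(N ≥ 11) = 1 − P(N ≤ 10) = 1 − Σ_{j=0}^{10} e^(−μ) μ^j/j! ≈ 0.1942.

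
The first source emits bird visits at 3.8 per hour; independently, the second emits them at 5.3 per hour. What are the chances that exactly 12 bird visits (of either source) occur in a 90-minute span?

Independent Poisson processes superpose: combined rate λ = 3.8 + 5.3 = 9.1 per hour.
Over the interval, μ = 9.1 × 1.5 = 13.65 (a 90-minute span = 1.5 hours).
P(N = 12) = e^(−13.65) · 13.65^12/12! ≈ 0.1031.

0.1031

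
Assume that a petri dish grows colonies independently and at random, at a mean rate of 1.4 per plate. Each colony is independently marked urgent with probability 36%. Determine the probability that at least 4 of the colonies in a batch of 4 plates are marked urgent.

Thinning: the colonies that are marked urgent themselves form a Poisson process with rate 0.36 × 1.4 = 0.504 per plate.
Over the interval, μ = 0.504 × 4 = 2.016 (a batch of 4 plates = 4 plates).
P(N ≥ 4) = 1 − P(N ≤ 3) ≈ 0.1458.

0.1458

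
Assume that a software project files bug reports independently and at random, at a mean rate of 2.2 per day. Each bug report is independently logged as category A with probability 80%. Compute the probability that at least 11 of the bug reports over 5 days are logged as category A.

0.2706

Thinning: the bug reports that are logged as category A themselves form a Poisson process with rate 0.8 × 2.2 = 1.76 per day.
Over the interval, μ = 1.76 × 5 = 8.8 (5 days).
P(N ≥ 11) = 1 − P(N ≤ 10) ≈ 0.2706.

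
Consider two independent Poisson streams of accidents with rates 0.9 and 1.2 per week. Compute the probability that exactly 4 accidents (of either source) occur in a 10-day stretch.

0.1680

Independent Poisson processes superpose: combined rate λ = 0.9 + 1.2 = 2.1 per week.
Over the interval, μ = 2.1 × 10/7 = 3 (a 10-day stretch = 10/7 weeks).
P(N = 4) = e^(−3) · 3^4/4! ≈ 0.1680.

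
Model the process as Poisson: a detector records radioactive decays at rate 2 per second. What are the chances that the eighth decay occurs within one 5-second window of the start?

Over the interval, μ = 2 × 5 = 10 (a 5-second window = 5 seconds).
The eighth arrival falls in the interval iff at least 8 events occur there: P(S_8 ≤ t) = P(N ≥ 8) = 1 − P(N ≤ 7) ≈ 0.7798.

0.7798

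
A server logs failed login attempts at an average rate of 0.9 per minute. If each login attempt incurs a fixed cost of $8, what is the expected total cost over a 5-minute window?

$36

E[N] = 0.9 × 5 = 4.5 (a 5-minute window = 5 minutes); E[cost] = 4.5 × $8 = $36.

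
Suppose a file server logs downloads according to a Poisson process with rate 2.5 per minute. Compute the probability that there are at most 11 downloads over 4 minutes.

0.6968

Over the interval, μ = 2.5 × 4 = 10 (4 minutes).
P(N ≤ 11) = Σ_{j=0}^{11} e^(−μ) μ^j/j! ≈ 0.6968.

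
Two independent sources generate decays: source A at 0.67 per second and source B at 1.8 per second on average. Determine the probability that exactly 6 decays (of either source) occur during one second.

0.0267

Independent Poisson processes superpose: combined rate λ = 0.67 + 1.8 = 2.47 per second.
So μ = 2.47.
P(N = 6) = e^(−2.47) · 2.47^6/6! ≈ 0.0267.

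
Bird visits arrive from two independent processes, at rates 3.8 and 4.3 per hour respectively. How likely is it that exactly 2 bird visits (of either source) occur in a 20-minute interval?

Independent Poisson processes superpose: combined rate λ = 3.8 + 4.3 = 8.1 per hour.
Over the interval, μ = 8.1 × 1/3 = 2.7 (a 20-minute interval = 1/3 hours).
P(N = 2) = e^(−2.7) · 2.7^2/2! ≈ 0.2450.

0.2450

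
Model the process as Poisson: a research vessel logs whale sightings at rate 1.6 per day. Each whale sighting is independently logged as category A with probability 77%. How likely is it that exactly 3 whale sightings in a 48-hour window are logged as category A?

Thinning: the whale sightings that are logged as category A themselves form a Poisson process with rate 0.77 × 1.6 = 1.232 per day.
Over the interval, μ = 1.232 × 2 = 2.464 (a 48-hour window = 2 days).
P(N = 3) = e^(−2.464) · 2.464^3/3! ≈ 0.2122.

0.2122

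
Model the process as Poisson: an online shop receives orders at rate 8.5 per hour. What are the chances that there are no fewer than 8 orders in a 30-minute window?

0.0674

Over the interval, μ = 8.5 × 0.5 = 4.25 (a 30-minute window = 0.5 hours).
P(N ≥ 8) = 1 − P(N ≤ 7) = 1 − Σ_{j=0}^{7} e^(−μ) μ^j/j! ≈ 0.0674.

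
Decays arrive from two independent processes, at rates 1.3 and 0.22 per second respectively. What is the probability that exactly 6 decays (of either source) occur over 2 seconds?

0.0524

Independent Poisson processes superpose: combined rate λ = 1.3 + 0.22 = 1.52 per second.
Over the interval, μ = 1.52 × 2 = 3.04 (2 seconds).
P(N = 6) = e^(−3.04) · 3.04^6/6! ≈ 0.0524.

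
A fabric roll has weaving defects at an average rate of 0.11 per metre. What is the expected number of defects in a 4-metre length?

0.44

E[N] = λt = 0.11 × 4 = 0.44 (a 4-metre length = 4 metres).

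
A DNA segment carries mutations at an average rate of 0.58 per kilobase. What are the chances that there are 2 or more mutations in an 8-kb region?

0.9455

Over the interval, μ = 0.58 × 8 = 4.64 (an 8-kb region = 8 kilobases).
P(N ≥ 2) = 1 − P(N ≤ 1) = 1 − Σ_{j=0}^{1} e^(−μ) μ^j/j! ≈ 0.9455.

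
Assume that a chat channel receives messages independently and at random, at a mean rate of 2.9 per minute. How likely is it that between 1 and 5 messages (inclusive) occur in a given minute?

With mean μ = 2.9 per minute,
P(1 ≤ N ≤ 5) = Σ_{j=1}^{5} e^(−2.9) · 2.9^j/j! ≈ 0.8708.

0.8708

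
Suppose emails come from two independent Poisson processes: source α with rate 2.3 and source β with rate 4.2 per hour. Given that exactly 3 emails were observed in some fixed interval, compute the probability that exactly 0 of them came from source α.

Given the total, each event is independently from source α with probability p = λ_α/(λ_α+λ_β) = 2.3/6.5 ≈ 0.3538.
So K ~ Binomial(3, 2.3/6.5): P(K = 0) = C(3,0) · (2.3/6.5)^0 · (4.2/6.5)^3 ≈ 0.2698.

0.2698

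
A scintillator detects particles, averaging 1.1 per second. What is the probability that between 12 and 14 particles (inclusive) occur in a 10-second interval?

0.2748

Over the interval, μ = 1.1 × 10 = 11 (a 10-second interval = 10 seconds).
P(12 ≤ N ≤ 14) = Σ_{j=12}^{14} e^(−11) · 11^j/j! ≈ 0.2748.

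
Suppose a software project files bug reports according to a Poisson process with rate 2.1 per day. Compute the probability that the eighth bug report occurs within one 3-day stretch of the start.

Over the interval, μ = 2.1 × 3 = 6.3 (a 3-day stretch = 3 days).
The eighth arrival falls in the interval iff at least 8 events occur there: P(S_8 ≤ t) = P(N ≥ 8) = 1 − P(N ≤ 7) ≈ 0.2983.

0.2983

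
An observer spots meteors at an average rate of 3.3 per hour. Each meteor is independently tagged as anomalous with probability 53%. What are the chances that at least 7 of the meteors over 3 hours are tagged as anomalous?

Thinning: the meteors that are tagged as anomalous themselves form a Poisson process with rate 0.53 × 3.3 = 1.749 per hour.
Over the interval, μ = 1.749 × 3 = 5.247 (3 hours).
P(N ≥ 7) = 1 − P(N ≤ 6) ≈ 0.2748.

0.2748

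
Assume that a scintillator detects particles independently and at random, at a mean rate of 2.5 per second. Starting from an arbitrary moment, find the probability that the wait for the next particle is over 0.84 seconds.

0.1225

The wait for the next event is exponential with rate λ = 2.5 per second.
P(T > 0.84) = e^(−λt) = e^(−2.5 × 0.84) = e^(−2.1) ≈ 0.1225.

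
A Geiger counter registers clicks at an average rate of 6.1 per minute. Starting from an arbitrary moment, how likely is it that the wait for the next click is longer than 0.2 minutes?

0.2952

The wait for the next event is exponential with rate λ = 6.1 per minute.
P(T > 0.2) = e^(−λt) = e^(−6.1 × 0.2) = e^(−1.22) ≈ 0.2952.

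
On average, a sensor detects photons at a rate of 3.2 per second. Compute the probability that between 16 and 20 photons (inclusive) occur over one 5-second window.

0.4014

Over the interval, μ = 3.2 × 5 = 16 (a 5-second window = 5 seconds).
P(16 ≤ N ≤ 20) = Σ_{j=16}^{20} e^(−16) · 16^j/j! ≈ 0.4014.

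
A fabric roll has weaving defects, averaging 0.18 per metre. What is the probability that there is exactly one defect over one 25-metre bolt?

0.0500

Over the interval, μ = 0.18 × 25 = 4.5 (a 25-metre bolt = 25 metres).
P(N = 1) = e^(−μ) μ^1/1! = e^(−4.5) · 4.5^1/1 ≈ 0.0500.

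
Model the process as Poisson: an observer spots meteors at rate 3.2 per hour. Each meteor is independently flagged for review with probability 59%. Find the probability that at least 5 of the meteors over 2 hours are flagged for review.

0.3275

Thinning: the meteors that are flagged for review themselves form a Poisson process with rate 0.59 × 3.2 = 1.888 per hour.
Over the interval, μ = 1.888 × 2 = 3.776 (2 hours).
P(N ≥ 5) = 1 − P(N ≤ 4) ≈ 0.3275.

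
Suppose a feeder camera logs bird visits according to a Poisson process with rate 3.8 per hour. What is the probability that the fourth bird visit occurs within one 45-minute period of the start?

Over the interval, μ = 3.8 × 0.75 = 2.85 (a 45-minute period = 0.75 hours).
The fourth arrival falls in the interval iff at least 4 events occur there: P(S_4 ≤ t) = P(N ≥ 4) = 1 − P(N ≤ 3) ≈ 0.3192.

0.3192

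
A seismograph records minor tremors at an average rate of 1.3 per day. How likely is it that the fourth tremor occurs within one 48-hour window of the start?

Over the interval, μ = 1.3 × 2 = 2.6 (a 48-hour window = 2 days).
The fourth arrival falls in the interval iff at least 4 events occur there: P(S_4 ≤ t) = P(N ≥ 4) = 1 − P(N ≤ 3) ≈ 0.2640.

0.2640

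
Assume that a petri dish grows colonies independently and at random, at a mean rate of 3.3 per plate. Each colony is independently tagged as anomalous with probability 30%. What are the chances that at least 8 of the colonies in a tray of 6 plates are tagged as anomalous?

Thinning: the colonies that are tagged as anomalous themselves form a Poisson process with rate 0.3 × 3.3 = 0.99 per plate.
Over the interval, μ = 0.99 × 6 = 5.94 (a tray of 6 plates = 6 plates).
P(N ≥ 8) = 1 − P(N ≤ 7) ≈ 0.2478.

0.2478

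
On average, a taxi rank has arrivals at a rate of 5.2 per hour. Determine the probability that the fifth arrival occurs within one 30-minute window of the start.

Over the interval, μ = 5.2 × 0.5 = 2.6 (a 30-minute window = 0.5 hours).
The fifth arrival falls in the interval iff at least 5 events occur there: P(S_5 ≤ t) = P(N ≥ 5) = 1 − P(N ≤ 4) ≈ 0.1226.

0.1226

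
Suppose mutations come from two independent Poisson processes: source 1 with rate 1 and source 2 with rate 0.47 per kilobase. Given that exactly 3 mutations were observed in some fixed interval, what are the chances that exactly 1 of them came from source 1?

Given the total, each event is independently from source 1 with probability p = λ_1/(λ_1+λ_2) = 1/1.47 ≈ 0.6803.
So K ~ Binomial(3, 1/1.47): P(K = 1) = C(3,1) · (1/1.47)^1 · (0.47/1.47)^2 ≈ 0.2086.

0.2086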